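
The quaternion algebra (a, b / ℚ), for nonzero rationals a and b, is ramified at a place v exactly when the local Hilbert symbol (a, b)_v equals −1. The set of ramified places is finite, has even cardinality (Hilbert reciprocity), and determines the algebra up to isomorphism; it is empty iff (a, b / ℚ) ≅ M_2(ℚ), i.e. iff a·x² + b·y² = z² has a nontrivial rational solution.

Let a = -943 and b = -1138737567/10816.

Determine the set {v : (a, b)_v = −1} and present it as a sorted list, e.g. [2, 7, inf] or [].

(a, b) ≡ (-943, -2152623) mod (ℚ^×)²; places V = {2, 3, 11, 13, 23, 37, 41, 43, ∞}.
(a,b)_43: α=0, u≡3; β=1, v≡8 (mod 43); (3|43)=-1, (8|43)=-1; sign (−1)^0·-1^1·-1^0 = -1.
(a,b)_11: α=0, u≡3; β=1, v≡10 (mod 11); (3|11)=+1, (10|11)=-1; sign (−1)^0·+1^1·-1^0 = +1.
(a,b)_3: α=0, u≡2; β=1, v≡2 (mod 3); (2|3)=-1, (2|3)=-1; sign (−1)^0·-1^1·-1^0 = -1.
(a,b)_2: α=0, β=-6; u≡1, v≡1 (mod 8); ε(u)ε(v)=0·0, αω(v)=0·0, βω(u)=-6·0; sum ≡ 0  ⇒  +1.
(a,b)_37: α=0, u≡19; β=1, v≡14 (mod 37); (19|37)=-1, (14|37)=-1; sign (−1)^0·-1^1·-1^0 = -1.
(a,b)_13: α=0, u≡6; β=-2, v≡6 (mod 13); (6|13)=-1, (6|13)=-1; sign (−1)^0·-1^-2·-1^0 = +1.
(a,b)_∞: sgn(-943)=−, sgn(-2152623)=−, so -1.
(a,b)_23: α=1, u≡5; β=2, v≡18 (mod 23); (5|23)=-1, (18|23)=+1; sign (−1)^0·-1^2·+1^1 = +1.
(a,b)_41: α=1, u≡18; β=1, v≡9 (mod 41); (18|41)=+1, (9|41)=+1; sign (−1)^0·+1^1·+1^1 = +1.
|Ram(-943, -2152623)| = 4, even; anisotropic at {3, 37, 43, ∞}.

[3, 37, 43, inf]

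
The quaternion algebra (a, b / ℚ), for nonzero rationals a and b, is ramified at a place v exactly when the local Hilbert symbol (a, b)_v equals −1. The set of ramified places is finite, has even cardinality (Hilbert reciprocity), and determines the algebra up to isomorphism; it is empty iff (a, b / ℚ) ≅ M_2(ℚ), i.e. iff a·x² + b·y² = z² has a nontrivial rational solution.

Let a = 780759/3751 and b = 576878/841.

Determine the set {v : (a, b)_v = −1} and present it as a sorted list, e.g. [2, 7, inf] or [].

Mod squares: a ≡ 3689, b ≡ 1598. Check v ∈ {∞, 2, 3, 7, 11, 17, 19, 29, 31, 47}.
v=29: a=29^0·(≡5), b=29^-2·(≡10) mod 29; (5|29)=+1, (10|29)=-1; (−1)^{0·-2·14}·(+1)^-2·(-1)^0 = +1.
v=3: a=3^8·(≡2), b=3^0·(≡2) mod 3; (2|3)=-1, (2|3)=-1; (−1)^{8·0·1}·(-1)^0·(-1)^8 = +1.
v=7: a=7^1·(≡1), b=7^0·(≡1) mod 7; (1|7)=+1, (1|7)=+1; (−1)^{1·0·3}·(+1)^0·(+1)^1 = +1.
v=19: a=19^0·(≡18), b=19^2·(≡8) mod 19; (18|19)=-1, (8|19)=-1; (−1)^{0·2·9}·(-1)^2·(-1)^0 = +1.
v=∞: 3689 > 0 and 1598 > 0  ⇒  (a,b)_∞ = +1.
v=2: v_2(a)=0, v_2(b)=1; units ≡ 1, 7 (mod 8); ε·ε+αω+βω = 0·1+0·0+1·0 ≡ 0  ⇒  (a,b)_2 = +1.
v=47: a=47^0·(≡11), b=47^1·(≡8) mod 47; (11|47)=-1, (8|47)=+1; (−1)^{0·1·23}·(-1)^1·(+1)^0 = -1.
v=31: a=31^-1·(≡23), b=31^0·(≡23) mod 31; (23|31)=-1, (23|31)=-1; (−1)^{-1·0·15}·(-1)^0·(-1)^-1 = -1.
v=17: a=17^1·(≡4), b=17^1·(≡13) mod 17; (4|17)=+1, (13|17)=+1; (−1)^{1·1·8}·(+1)^1·(+1)^1 = +1.
v=11: a=11^-2·(≡5), b=11^0·(≡1) mod 11; (5|11)=+1, (1|11)=+1; (−1)^{-2·0·5}·(+1)^0·(+1)^-2 = +1.
Ram(3689, 1598) = {31, 47}; no ℚ_31-point on the conic.

[31, 47]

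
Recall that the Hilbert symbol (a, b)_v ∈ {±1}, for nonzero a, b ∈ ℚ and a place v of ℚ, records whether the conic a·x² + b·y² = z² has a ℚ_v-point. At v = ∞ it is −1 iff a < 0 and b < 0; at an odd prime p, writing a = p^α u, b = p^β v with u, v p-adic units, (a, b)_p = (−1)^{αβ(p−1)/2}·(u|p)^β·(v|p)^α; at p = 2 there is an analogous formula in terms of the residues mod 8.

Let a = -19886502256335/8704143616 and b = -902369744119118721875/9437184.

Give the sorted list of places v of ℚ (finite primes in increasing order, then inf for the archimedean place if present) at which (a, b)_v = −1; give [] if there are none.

Mod squares: a ≡ -20735, b ≡ -155. Check v ∈ {∞, 2, 3, 5, 7, 11, 13, 17, 29, 31, 37}.
v=2: v_2(a)=-8, v_2(b)=-20; units ≡ 1, 5 (mod 8); ε·ε+αω+βω = 0·0+-8·1+-20·0 ≡ 0  ⇒  (a,b)_2 = +1.
v=3: a=3^6·(≡1), b=3^-2·(≡1) mod 3; (1|3)=+1, (1|3)=+1; (−1)^{6·-2·1}·(+1)^-2·(+1)^6 = +1.
v=7: a=7^-6·(≡6), b=7^0·(≡5) mod 7; (6|7)=-1, (5|7)=-1; (−1)^{-6·0·3}·(-1)^0·(-1)^-6 = +1.
v=5: a=5^1·(≡3), b=5^5·(≡1) mod 5; (3|5)=-1, (1|5)=+1; (−1)^{1·5·2}·(-1)^5·(+1)^1 = -1.
v=31: a=31^2·(≡1), b=31^1·(≡24) mod 31; (1|31)=+1, (24|31)=-1; (−1)^{2·1·15}·(+1)^1·(-1)^2 = +1.
v=29: a=29^1·(≡10), b=29^2·(≡18) mod 29; (10|29)=-1, (18|29)=-1; (−1)^{1·2·14}·(-1)^2·(-1)^1 = -1.
v=13: a=13^1·(≡3), b=13^2·(≡4) mod 13; (3|13)=+1, (4|13)=+1; (−1)^{1·2·6}·(+1)^2·(+1)^1 = +1.
v=17: a=17^-2·(≡12), b=17^2·(≡13) mod 17; (12|17)=-1, (13|17)=+1; (−1)^{-2·2·8}·(-1)^2·(+1)^-2 = +1.
v=11: a=11^1·(≡8), b=11^2·(≡7) mod 11; (8|11)=-1, (7|11)=-1; (−1)^{1·2·5}·(-1)^2·(-1)^1 = -1.
v=37: a=37^2·(≡6), b=37^4·(≡12) mod 37; (6|37)=-1, (12|37)=+1; (−1)^{2·4·18}·(-1)^4·(+1)^2 = +1.
v=∞: -20735 < 0 and -155 < 0  ⇒  (a,b)_∞ = -1.
(-20735, -155 / ℚ) ramifies at {5, 11, 29, ∞}: a division algebra.

[5, 11, 29, inf]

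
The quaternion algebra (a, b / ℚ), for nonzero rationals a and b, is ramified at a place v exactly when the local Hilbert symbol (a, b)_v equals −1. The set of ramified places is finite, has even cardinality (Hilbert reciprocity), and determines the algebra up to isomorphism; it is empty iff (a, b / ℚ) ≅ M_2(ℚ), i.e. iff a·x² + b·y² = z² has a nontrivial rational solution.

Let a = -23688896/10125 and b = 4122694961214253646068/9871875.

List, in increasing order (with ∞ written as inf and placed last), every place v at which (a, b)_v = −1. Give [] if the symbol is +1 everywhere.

Mod squares: a ≡ -15295, b ≡ 49335. Check v ∈ {∞, 2, 3, 5, 7, 11, 13, 19, 23, 41}.
v=3: a=3^-4·(≡2), b=3^-5·(≡2) mod 3; (2|3)=-1, (2|3)=-1; (−1)^{-4·-5·1}·(-1)^-5·(-1)^-4 = -1.
v=5: a=5^-3·(≡4), b=5^-5·(≡2) mod 5; (4|5)=+1, (2|5)=-1; (−1)^{-3·-5·2}·(+1)^-5·(-1)^-3 = -1.
v=∞: -15295 < 0 and 49335 > 0  ⇒  (a,b)_∞ = +1.
v=7: a=7^1·(≡5), b=7^4·(≡5) mod 7; (5|7)=-1, (5|7)=-1; (−1)^{1·4·3}·(-1)^4·(-1)^1 = -1.
v=23: a=23^1·(≡16), b=23^3·(≡1) mod 23; (16|23)=+1, (1|23)=+1; (−1)^{1·3·11}·(+1)^3·(+1)^1 = -1.
v=2: v_2(a)=6, v_2(b)=2; units ≡ 1, 7 (mod 8); ε·ε+αω+βω = 0·1+6·0+2·0 ≡ 0  ⇒  (a,b)_2 = +1.
v=19: a=19^1·(≡2), b=19^4·(≡16) mod 19; (2|19)=-1, (16|19)=+1; (−1)^{1·4·9}·(-1)^4·(+1)^1 = +1.
v=41: a=41^0·(≡40), b=41^2·(≡13) mod 41; (40|41)=+1, (13|41)=-1; (−1)^{0·2·20}·(+1)^2·(-1)^0 = +1.
v=11: a=11^2·(≡7), b=11^5·(≡7) mod 11; (7|11)=-1, (7|11)=-1; (−1)^{2·5·5}·(-1)^5·(-1)^2 = -1.
v=13: a=13^0·(≡5), b=13^-1·(≡9) mod 13; (5|13)=-1, (9|13)=+1; (−1)^{0·-1·6}·(-1)^-1·(+1)^0 = -1.
|Ram(-15295, 49335)| = 6, even; anisotropic at {3, 5, 7, 11, 13, 23}.

[3, 5, 7, 11, 13, 23]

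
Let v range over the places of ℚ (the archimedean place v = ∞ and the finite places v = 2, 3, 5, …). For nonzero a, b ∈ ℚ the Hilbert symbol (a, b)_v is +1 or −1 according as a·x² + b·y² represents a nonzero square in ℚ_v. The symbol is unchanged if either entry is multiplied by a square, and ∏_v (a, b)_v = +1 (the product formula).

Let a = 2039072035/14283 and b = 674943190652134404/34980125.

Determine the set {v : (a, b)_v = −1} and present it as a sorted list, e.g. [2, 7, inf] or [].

(a, b) ≡ (6105, 2405) mod (ℚ^×)²; places V = {2, 3, 5, 7, 11, 13, 23, 37, ∞}.
(a,b)_7: α=2, u≡1; β=4, v≡1 (mod 7); (1|7)=+1, (1|7)=+1; sign (−1)^0·+1^4·+1^2 = +1.
(a,b)_11: α=3, u≡3; β=4, v≡8 (mod 11); (3|11)=+1, (8|11)=-1; sign (−1)^0·+1^4·-1^3 = -1.
(a,b)_∞: sgn(6105)=+, sgn(2405)=+, so +1.
(a,b)_37: α=1, u≡35; β=1, v≡36 (mod 37); (35|37)=-1, (36|37)=+1; sign (−1)^0·-1^1·+1^1 = -1.
(a,b)_3: α=-3, u≡1; β=10, v≡2 (mod 3); (1|3)=+1, (2|3)=-1; sign (−1)^0·+1^10·-1^-3 = -1.
(a,b)_23: α=-2, u≡5; β=-4, v≡8 (mod 23); (5|23)=-1, (8|23)=+1; sign (−1)^0·-1^-4·+1^-2 = +1.
(a,b)_2: α=0, β=2; u≡1, v≡5 (mod 8); ε(u)ε(v)=0·0, αω(v)=0·1, βω(u)=2·0; sum ≡ 0  ⇒  +1.
(a,b)_13: α=2, u≡8; β=3, v≡12 (mod 13); (8|13)=-1, (12|13)=+1; sign (−1)^0·-1^3·+1^2 = -1.
(a,b)_5: α=1, u≡4; β=-3, v≡4 (mod 5); (4|5)=+1, (4|5)=+1; sign (−1)^0·+1^-3·+1^1 = +1.
(6105, 2405 / ℚ) ramifies at {3, 11, 13, 37}: a division algebra.

[3, 11, 13, 37]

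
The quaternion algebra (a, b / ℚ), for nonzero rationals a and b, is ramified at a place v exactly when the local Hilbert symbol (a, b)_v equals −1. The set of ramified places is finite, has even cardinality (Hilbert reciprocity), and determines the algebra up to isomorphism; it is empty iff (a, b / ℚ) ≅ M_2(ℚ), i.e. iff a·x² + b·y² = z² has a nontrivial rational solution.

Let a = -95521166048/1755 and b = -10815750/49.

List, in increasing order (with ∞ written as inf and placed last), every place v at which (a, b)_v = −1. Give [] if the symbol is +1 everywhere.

[3, 5, 19, 23, 29, inf]

(a, b) ≡ (-124410, -48070) mod (ℚ^×)²; places V = {2, 3, 5, 7, 11, 13, 19, 23, 29, ∞}.
(a,b)_23: α=2, u≡11; β=1, v≡18 (mod 23); (11|23)=-1, (18|23)=+1; sign (−1)^0·-1^1·+1^2 = -1.
(a,b)_29: α=1, u≡27; β=0, v≡19 (mod 29); (27|29)=-1, (19|29)=-1; sign (−1)^0·-1^0·-1^1 = -1.
(a,b)_7: α=2, u≡2; β=-2, v≡6 (mod 7); (2|7)=+1, (6|7)=-1; sign (−1)^0·+1^-2·-1^2 = +1.
(a,b)_13: α=-1, u≡6; β=0, v≡12 (mod 13); (6|13)=-1, (12|13)=+1; sign (−1)^0·-1^0·+1^-1 = +1.
(a,b)_5: α=-1, u≡2; β=3, v≡1 (mod 5); (2|5)=-1, (1|5)=+1; sign (−1)^0·-1^3·+1^-1 = -1.
(a,b)_∞: sgn(-124410)=−, sgn(-48070)=−, so -1.
(a,b)_3: α=-3, u≡2; β=2, v≡2 (mod 3); (2|3)=-1, (2|3)=-1; sign (−1)^0·-1^2·-1^-3 = -1.
(a,b)_11: α=1, u≡3; β=1, v≡8 (mod 11); (3|11)=+1, (8|11)=-1; sign (−1)^1·+1^1·-1^1 = +1.
(a,b)_19: α=2, u≡10; β=1, v≡6 (mod 19); (10|19)=-1, (6|19)=+1; sign (−1)^0·-1^1·+1^2 = -1.
(a,b)_2: α=5, β=1; u≡3, v≡5 (mod 8); ε(u)ε(v)=1·0, αω(v)=5·1, βω(u)=1·1; sum ≡ 0  ⇒  +1.
Ram(-124410, -48070) = {3, 5, 19, 23, 29, ∞}; no ℚ_3-point on the conic.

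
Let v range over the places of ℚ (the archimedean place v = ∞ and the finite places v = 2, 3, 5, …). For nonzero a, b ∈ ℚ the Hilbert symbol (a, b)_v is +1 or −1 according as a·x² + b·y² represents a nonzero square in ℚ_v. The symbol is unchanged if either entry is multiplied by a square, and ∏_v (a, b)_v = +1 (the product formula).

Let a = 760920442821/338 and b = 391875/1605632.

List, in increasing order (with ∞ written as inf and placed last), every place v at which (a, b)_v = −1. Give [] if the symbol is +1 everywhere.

[3, 19]

Mod squares: a ≡ 8778, b ≡ 1254. Check v ∈ {∞, 2, 3, 5, 7, 11, 13, 19}.
v=19: a=19^3·(≡1), b=19^1·(≡9) mod 19; (1|19)=+1, (9|19)=+1; (−1)^{3·1·9}·(+1)^1·(+1)^3 = -1.
v=2: v_2(a)=-1, v_2(b)=-15; units ≡ 5, 3 (mod 8); ε·ε+αω+βω = 0·1+-1·1+-15·1 ≡ 0  ⇒  (a,b)_2 = +1.
v=13: a=13^-2·(≡3), b=13^0·(≡8) mod 13; (3|13)=+1, (8|13)=-1; (−1)^{-2·0·6}·(+1)^0·(-1)^-2 = +1.
v=7: a=7^3·(≡1), b=7^-2·(≡1) mod 7; (1|7)=+1, (1|7)=+1; (−1)^{3·-2·3}·(+1)^-2·(+1)^3 = +1.
v=5: a=5^0·(≡2), b=5^4·(≡1) mod 5; (2|5)=-1, (1|5)=+1; (−1)^{0·4·2}·(-1)^4·(+1)^0 = +1.
v=∞: 8778 > 0 and 1254 > 0  ⇒  (a,b)_∞ = +1.
v=11: a=11^3·(≡7), b=11^1·(≡3) mod 11; (7|11)=-1, (3|11)=+1; (−1)^{3·1·5}·(-1)^1·(+1)^3 = +1.
v=3: a=3^5·(≡1), b=3^1·(≡1) mod 3; (1|3)=+1, (1|3)=+1; (−1)^{5·1·1}·(+1)^1·(+1)^5 = -1.
|Ram(8778, 1254)| = 2, even; anisotropic at {3, 19}.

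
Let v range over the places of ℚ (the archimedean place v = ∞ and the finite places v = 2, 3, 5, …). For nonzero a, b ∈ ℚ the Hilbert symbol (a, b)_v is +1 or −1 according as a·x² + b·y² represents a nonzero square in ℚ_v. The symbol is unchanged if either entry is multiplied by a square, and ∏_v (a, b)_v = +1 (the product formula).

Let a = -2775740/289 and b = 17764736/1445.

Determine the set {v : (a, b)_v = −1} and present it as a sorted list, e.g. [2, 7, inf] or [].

Mod squares: a ≡ -5735, b ≡ 11470. Check v ∈ {∞, 2, 5, 11, 17, 31, 37}.
v=31: a=31^1·(≡5), b=31^1·(≡6) mod 31; (5|31)=+1, (6|31)=-1; (−1)^{1·1·15}·(+1)^1·(-1)^1 = +1.
v=37: a=37^1·(≡3), b=37^1·(≡8) mod 37; (3|37)=+1, (8|37)=-1; (−1)^{1·1·18}·(+1)^1·(-1)^1 = -1.
v=17: a=17^-2·(≡3), b=17^-2·(≡5) mod 17; (3|17)=-1, (5|17)=-1; (−1)^{-2·-2·8}·(-1)^-2·(-1)^-2 = +1.
v=11: a=11^2·(≡2), b=11^2·(≡8) mod 11; (2|11)=-1, (8|11)=-1; (−1)^{2·2·5}·(-1)^2·(-1)^2 = +1.
v=∞: -5735 < 0 and 11470 > 0  ⇒  (a,b)_∞ = +1.
v=2: v_2(a)=2, v_2(b)=7; units ≡ 1, 7 (mod 8); ε·ε+αω+βω = 0·1+2·0+7·0 ≡ 0  ⇒  (a,b)_2 = +1.
v=5: a=5^1·(≡3), b=5^-1·(≡4) mod 5; (3|5)=-1, (4|5)=+1; (−1)^{1·-1·2}·(-1)^-1·(+1)^1 = -1.
|Ram(-5735, 11470)| = 2, even; anisotropic at {5, 37}.

[5, 37]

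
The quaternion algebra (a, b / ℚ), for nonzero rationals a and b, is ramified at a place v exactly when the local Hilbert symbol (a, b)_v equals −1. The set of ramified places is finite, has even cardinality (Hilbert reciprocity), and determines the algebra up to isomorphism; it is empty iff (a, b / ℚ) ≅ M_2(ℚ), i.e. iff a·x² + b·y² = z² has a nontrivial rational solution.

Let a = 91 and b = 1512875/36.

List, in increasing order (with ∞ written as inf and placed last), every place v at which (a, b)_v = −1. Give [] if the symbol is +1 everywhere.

(a, b) ≡ (91, 1235) mod (ℚ^×)²; places V = {2, 3, 5, 7, 13, 19, ∞}.
(a,b)_∞: sgn(91)=+, sgn(1235)=+, so +1.
(a,b)_19: α=0, u≡15; β=1, v≡2 (mod 19); (15|19)=-1, (2|19)=-1; sign (−1)^0·-1^1·-1^0 = -1.
(a,b)_2: α=0, β=-2; u≡3, v≡3 (mod 8); ε(u)ε(v)=1·1, αω(v)=0·1, βω(u)=-2·1; sum ≡ 1  ⇒  -1.
(a,b)_7: α=1, u≡6; β=2, v≡5 (mod 7); (6|7)=-1, (5|7)=-1; sign (−1)^0·-1^2·-1^1 = -1.
(a,b)_5: α=0, u≡1; β=3, v≡3 (mod 5); (1|5)=+1, (3|5)=-1; sign (−1)^0·+1^3·-1^0 = +1.
(a,b)_3: α=0, u≡1; β=-2, v≡2 (mod 3); (1|3)=+1, (2|3)=-1; sign (−1)^0·+1^-2·-1^0 = +1.
(a,b)_13: α=1, u≡7; β=1, v≡9 (mod 13); (7|13)=-1, (9|13)=+1; sign (−1)^0·-1^1·+1^1 = -1.
Ram(91, 1235) = {2, 7, 13, 19}; no ℚ_2-point on the conic.

[2, 7, 13, 19]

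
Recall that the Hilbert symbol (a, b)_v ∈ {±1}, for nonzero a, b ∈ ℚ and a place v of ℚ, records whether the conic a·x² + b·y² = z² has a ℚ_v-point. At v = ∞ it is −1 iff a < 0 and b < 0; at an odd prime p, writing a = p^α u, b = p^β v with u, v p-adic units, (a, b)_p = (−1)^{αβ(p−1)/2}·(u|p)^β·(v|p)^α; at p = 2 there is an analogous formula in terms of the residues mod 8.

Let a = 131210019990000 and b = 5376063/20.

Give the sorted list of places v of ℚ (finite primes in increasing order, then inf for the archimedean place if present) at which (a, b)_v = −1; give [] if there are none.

[2, 3, 11, 31]

Mod squares: a ≡ 1271, b ≡ 19635. Check v ∈ {∞, 2, 3, 5, 7, 11, 17, 31, 37, 41}.
v=11: a=11^0·(≡6), b=11^1·(≡4) mod 11; (6|11)=-1, (4|11)=+1; (−1)^{0·1·5}·(-1)^1·(+1)^0 = -1.
v=41: a=41^1·(≡21), b=41^0·(≡1) mod 41; (21|41)=+1, (1|41)=+1; (−1)^{1·0·20}·(+1)^0·(+1)^1 = +1.
v=31: a=31^1·(≡18), b=31^0·(≡13) mod 31; (18|31)=+1, (13|31)=-1; (−1)^{1·0·15}·(+1)^0·(-1)^1 = -1.
v=37: a=37^0·(≡18), b=37^2·(≡28) mod 37; (18|37)=-1, (28|37)=+1; (−1)^{0·2·18}·(-1)^2·(+1)^0 = +1.
v=7: a=7^2·(≡4), b=7^1·(≡3) mod 7; (4|7)=+1, (3|7)=-1; (−1)^{2·1·3}·(+1)^1·(-1)^2 = +1.
v=17: a=17^2·(≡4), b=17^1·(≡13) mod 17; (4|17)=+1, (13|17)=+1; (−1)^{2·1·8}·(+1)^1·(+1)^2 = +1.
v=2: v_2(a)=4, v_2(b)=-2; units ≡ 7, 3 (mod 8); ε·ε+αω+βω = 1·1+4·1+-2·0 ≡ 1  ⇒  (a,b)_2 = -1.
v=∞: 1271 > 0 and 19635 > 0  ⇒  (a,b)_∞ = +1.
v=5: a=5^4·(≡4), b=5^-1·(≡2) mod 5; (4|5)=+1, (2|5)=-1; (−1)^{4·-1·2}·(+1)^-1·(-1)^4 = +1.
v=3: a=3^6·(≡2), b=3^1·(≡2) mod 3; (2|3)=-1, (2|3)=-1; (−1)^{6·1·1}·(-1)^1·(-1)^6 = -1.
|Ram(1271, 19635)| = 4, even; anisotropic at {2, 3, 11, 31}.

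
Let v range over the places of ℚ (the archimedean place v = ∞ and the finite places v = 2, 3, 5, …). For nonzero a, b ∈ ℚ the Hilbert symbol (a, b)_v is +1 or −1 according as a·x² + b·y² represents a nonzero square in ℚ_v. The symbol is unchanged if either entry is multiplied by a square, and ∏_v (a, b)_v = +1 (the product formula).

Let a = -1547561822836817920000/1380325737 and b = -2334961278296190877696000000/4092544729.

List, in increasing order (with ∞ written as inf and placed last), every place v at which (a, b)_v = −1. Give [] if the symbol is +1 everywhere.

[3, 11, 17, 19, 23, 29, 41, inf]

(a, b) ≡ (-582983346, -10846) mod (ℚ^×)²; places V = {2, 3, 5, 7, 11, 13, 17, 19, 23, 29, 31, 37, 41, ∞}.
(a,b)_13: α=0, u≡12; β=-2, v≡4 (mod 13); (12|13)=+1, (4|13)=+1; sign (−1)^0·+1^-2·+1^0 = +1.
(a,b)_2: α=19, β=25; u≡7, v≡1 (mod 8); ε(u)ε(v)=1·0, αω(v)=19·0, βω(u)=25·0; sum ≡ 0  ⇒  +1.
(a,b)_7: α=-2, u≡3; β=-2, v≡4 (mod 7); (3|7)=-1, (4|7)=+1; sign (−1)^0·-1^-2·+1^-2 = +1.
(a,b)_5: α=4, u≡4; β=6, v≡4 (mod 5); (4|5)=+1, (4|5)=+1; sign (−1)^0·+1^6·+1^4 = +1.
(a,b)_19: α=-3, u≡2; β=-2, v≡8 (mod 19); (2|19)=-1, (8|19)=-1; sign (−1)^0·-1^-2·-1^-3 = -1.
(a,b)_3: α=-1, u≡2; β=0, v≡2 (mod 3); (2|3)=-1, (2|3)=-1; sign (−1)^0·-1^0·-1^-1 = -1.
(a,b)_29: α=1, u≡20; β=1, v≡10 (mod 29); (20|29)=+1, (10|29)=-1; sign (−1)^0·+1^1·-1^1 = -1.
(a,b)_23: α=1, u≡4; β=2, v≡22 (mod 23); (4|23)=+1, (22|23)=-1; sign (−1)^0·+1^2·-1^1 = -1.
(a,b)_41: α=1, u≡19; β=2, v≡29 (mod 41); (19|41)=-1, (29|41)=-1; sign (−1)^0·-1^2·-1^1 = -1.
(a,b)_37: α=-2, u≡31; β=-2, v≡31 (mod 37); (31|37)=-1, (31|37)=-1; sign (−1)^0·-1^-2·-1^-2 = +1.
(a,b)_11: α=1, u≡3; β=1, v≡5 (mod 11); (3|11)=+1, (5|11)=+1; sign (−1)^1·+1^1·+1^1 = -1.
(a,b)_∞: sgn(-582983346)=−, sgn(-10846)=−, so -1.
(a,b)_17: α=1, u≡5; β=1, v≡13 (mod 17); (5|17)=-1, (13|17)=+1; sign (−1)^0·-1^1·+1^1 = -1.
(a,b)_31: α=4, u≡9; β=4, v≡1 (mod 31); (9|31)=+1, (1|31)=+1; sign (−1)^0·+1^4·+1^4 = +1.
Ram(-582983346, -10846) = {3, 11, 17, 19, 23, 29, 41, ∞}; no ℚ_3-point on the conic.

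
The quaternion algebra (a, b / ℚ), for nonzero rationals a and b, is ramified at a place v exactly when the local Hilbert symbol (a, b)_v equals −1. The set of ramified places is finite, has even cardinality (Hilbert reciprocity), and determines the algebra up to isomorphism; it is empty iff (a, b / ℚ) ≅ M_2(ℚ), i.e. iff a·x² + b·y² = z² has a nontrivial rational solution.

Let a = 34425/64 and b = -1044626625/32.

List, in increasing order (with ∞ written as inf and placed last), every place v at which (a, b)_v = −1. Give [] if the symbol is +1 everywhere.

(a, b) ≡ (17, -3570) mod (ℚ^×)²; places V = {2, 3, 5, 7, 17, ∞}.
(a,b)_∞: sgn(17)=+, sgn(-3570)=−, so +1.
(a,b)_5: α=2, u≡3; β=3, v≡1 (mod 5); (3|5)=-1, (1|5)=+1; sign (−1)^0·-1^3·+1^2 = -1.
(a,b)_3: α=4, u≡2; β=5, v≡1 (mod 3); (2|3)=-1, (1|3)=+1; sign (−1)^0·-1^5·+1^4 = -1.
(a,b)_7: α=0, u≡6; β=1, v≡4 (mod 7); (6|7)=-1, (4|7)=+1; sign (−1)^0·-1^1·+1^0 = -1.
(a,b)_17: α=1, u≡8; β=3, v≡3 (mod 17); (8|17)=+1, (3|17)=-1; sign (−1)^0·+1^3·-1^1 = -1.
(a,b)_2: α=-6, β=-5; u≡1, v≡7 (mod 8); ε(u)ε(v)=0·1, αω(v)=-6·0, βω(u)=-5·0; sum ≡ 0  ⇒  +1.
Ram(17, -3570) = {3, 5, 7, 17}; no ℚ_3-point on the conic.

[3, 5, 7, 17]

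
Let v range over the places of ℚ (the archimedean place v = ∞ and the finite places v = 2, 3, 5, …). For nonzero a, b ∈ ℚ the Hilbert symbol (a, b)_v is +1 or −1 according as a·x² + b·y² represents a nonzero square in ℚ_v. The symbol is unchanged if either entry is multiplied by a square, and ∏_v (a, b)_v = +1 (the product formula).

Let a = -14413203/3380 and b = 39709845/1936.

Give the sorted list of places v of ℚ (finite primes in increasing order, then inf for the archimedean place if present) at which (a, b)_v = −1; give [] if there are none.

[5, 29]

(a, b) ≡ (-3335, 10005) mod (ℚ^×)²; places V = {2, 3, 5, 7, 11, 13, 23, 29, ∞}.
(a,b)_11: α=0, u≡3; β=-2, v≡2 (mod 11); (3|11)=+1, (2|11)=-1; sign (−1)^0·+1^-2·-1^0 = +1.
(a,b)_2: α=-2, β=-4; u≡1, v≡5 (mod 8); ε(u)ε(v)=0·0, αω(v)=-2·1, βω(u)=-4·0; sum ≡ 0  ⇒  +1.
(a,b)_29: α=1, u≡16; β=1, v≡19 (mod 29); (16|29)=+1, (19|29)=-1; sign (−1)^0·+1^1·-1^1 = -1.
(a,b)_23: α=1, u≡3; β=1, v≡5 (mod 23); (3|23)=+1, (5|23)=-1; sign (−1)^1·+1^1·-1^1 = +1.
(a,b)_∞: sgn(-3335)=−, sgn(10005)=+, so +1.
(a,b)_7: α=4, u≡4; β=2, v≡2 (mod 7); (4|7)=+1, (2|7)=+1; sign (−1)^0·+1^2·+1^4 = +1.
(a,b)_13: α=-2, u≡2; β=0, v≡7 (mod 13); (2|13)=-1, (7|13)=-1; sign (−1)^0·-1^0·-1^-2 = +1.
(a,b)_3: α=2, u≡1; β=5, v≡2 (mod 3); (1|3)=+1, (2|3)=-1; sign (−1)^0·+1^5·-1^2 = +1.
(a,b)_5: α=-1, u≡2; β=1, v≡4 (mod 5); (2|5)=-1, (4|5)=+1; sign (−1)^0·-1^1·+1^-1 = -1.
Ram(-3335, 10005) = {5, 29}; no ℚ_5-point on the conic.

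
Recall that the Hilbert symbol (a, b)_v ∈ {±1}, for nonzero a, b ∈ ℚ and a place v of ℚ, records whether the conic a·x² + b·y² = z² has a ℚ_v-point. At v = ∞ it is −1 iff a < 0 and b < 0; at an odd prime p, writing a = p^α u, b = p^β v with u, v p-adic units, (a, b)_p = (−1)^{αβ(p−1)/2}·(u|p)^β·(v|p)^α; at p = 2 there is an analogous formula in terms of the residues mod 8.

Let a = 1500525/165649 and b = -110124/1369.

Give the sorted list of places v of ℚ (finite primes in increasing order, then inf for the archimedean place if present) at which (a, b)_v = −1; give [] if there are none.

[7, 23]

(a, b) ≡ (741, -3059) mod (ℚ^×)²; places V = {2, 3, 5, 7, 11, 13, 19, 23, 37, ∞}.
(a,b)_23: α=0, u≡17; β=1, v≡15 (mod 23); (17|23)=-1, (15|23)=-1; sign (−1)^0·-1^1·-1^0 = -1.
(a,b)_∞: sgn(741)=+, sgn(-3059)=−, so +1.
(a,b)_7: α=0, u≡5; β=1, v≡1 (mod 7); (5|7)=-1, (1|7)=+1; sign (−1)^0·-1^1·+1^0 = -1.
(a,b)_13: α=1, u≡8; β=0, v≡3 (mod 13); (8|13)=-1, (3|13)=+1; sign (−1)^0·-1^0·+1^1 = +1.
(a,b)_3: α=5, u≡1; β=2, v≡1 (mod 3); (1|3)=+1, (1|3)=+1; sign (−1)^0·+1^2·+1^5 = +1.
(a,b)_19: α=1, u≡7; β=1, v≡18 (mod 19); (7|19)=+1, (18|19)=-1; sign (−1)^1·+1^1·-1^1 = +1.
(a,b)_37: α=-2, u≡36; β=-2, v≡25 (mod 37); (36|37)=+1, (25|37)=+1; sign (−1)^0·+1^-2·+1^-2 = +1.
(a,b)_11: α=-2, u≡3; β=0, v≡6 (mod 11); (3|11)=+1, (6|11)=-1; sign (−1)^0·+1^0·-1^-2 = +1.
(a,b)_5: α=2, u≡4; β=0, v≡4 (mod 5); (4|5)=+1, (4|5)=+1; sign (−1)^0·+1^0·+1^2 = +1.
(a,b)_2: α=0, β=2; u≡5, v≡5 (mod 8); ε(u)ε(v)=0·0, αω(v)=0·1, βω(u)=2·1; sum ≡ 0  ⇒  +1.
(741, -3059 / ℚ) ramifies at {7, 23}: a division algebra.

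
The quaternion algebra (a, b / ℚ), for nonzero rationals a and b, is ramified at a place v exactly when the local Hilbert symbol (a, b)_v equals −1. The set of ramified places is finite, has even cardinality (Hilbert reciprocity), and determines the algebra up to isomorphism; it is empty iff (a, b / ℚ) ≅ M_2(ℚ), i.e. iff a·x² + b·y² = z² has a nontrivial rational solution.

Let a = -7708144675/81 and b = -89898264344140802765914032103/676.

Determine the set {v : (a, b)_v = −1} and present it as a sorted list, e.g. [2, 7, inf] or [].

[23, inf]

(a, b) ≡ (-52003, -873103) mod (ℚ^×)²; places V = {2, 3, 5, 7, 11, 13, 17, 19, 23, 29, ∞}.
(a,b)_7: α=3, u≡3; β=3, v≡4 (mod 7); (3|7)=-1, (4|7)=+1; sign (−1)^1·-1^3·+1^3 = +1.
(a,b)_13: α=0, u≡1; β=-2, v≡9 (mod 13); (1|13)=+1, (9|13)=+1; sign (−1)^0·+1^-2·+1^0 = +1.
(a,b)_23: α=1, u≡2; β=5, v≡12 (mod 23); (2|23)=+1, (12|23)=+1; sign (−1)^1·+1^5·+1^1 = -1.
(a,b)_29: α=0, u≡6; β=7, v≡25 (mod 29); (6|29)=+1, (25|29)=+1; sign (−1)^0·+1^7·+1^0 = +1.
(a,b)_3: α=-4, u≡2; β=0, v≡2 (mod 3); (2|3)=-1, (2|3)=-1; sign (−1)^0·-1^0·-1^-4 = +1.
(a,b)_17: α=1, u≡8; β=3, v≡4 (mod 17); (8|17)=+1, (4|17)=+1; sign (−1)^0·+1^3·+1^1 = +1.
(a,b)_11: α=2, u≡5; β=3, v≡5 (mod 11); (5|11)=+1, (5|11)=+1; sign (−1)^0·+1^3·+1^2 = +1.
(a,b)_5: α=2, u≡3; β=0, v≡2 (mod 5); (3|5)=-1, (2|5)=-1; sign (−1)^0·-1^0·-1^2 = +1.
(a,b)_2: α=0, β=-2; u≡5, v≡1 (mod 8); ε(u)ε(v)=0·0, αω(v)=0·0, βω(u)=-2·1; sum ≡ 0  ⇒  +1.
(a,b)_∞: sgn(-52003)=−, sgn(-873103)=−, so -1.
(a,b)_19: α=1, u≡14; β=2, v≡11 (mod 19); (14|19)=-1, (11|19)=+1; sign (−1)^0·-1^2·+1^1 = +1.
Ram(-52003, -873103) = {23, ∞}; no ℚ_23-point on the conic.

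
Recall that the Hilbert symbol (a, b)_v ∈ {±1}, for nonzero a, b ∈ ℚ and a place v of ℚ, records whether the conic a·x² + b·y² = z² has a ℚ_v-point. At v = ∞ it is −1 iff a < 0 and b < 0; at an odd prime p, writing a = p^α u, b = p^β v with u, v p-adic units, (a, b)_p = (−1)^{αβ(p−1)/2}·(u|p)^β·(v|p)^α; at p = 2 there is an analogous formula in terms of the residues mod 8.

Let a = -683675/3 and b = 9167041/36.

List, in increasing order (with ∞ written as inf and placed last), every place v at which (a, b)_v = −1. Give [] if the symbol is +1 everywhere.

[13, 23, 41, 43]

Mod squares: a ≡ -82041, b ≡ 17329. Check v ∈ {∞, 2, 3, 5, 13, 23, 29, 31, 41, 43}.
v=3: a=3^-1·(≡1), b=3^-2·(≡1) mod 3; (1|3)=+1, (1|3)=+1; (−1)^{-1·-2·1}·(+1)^-2·(+1)^-1 = +1.
v=29: a=29^1·(≡20), b=29^0·(≡16) mod 29; (20|29)=+1, (16|29)=+1; (−1)^{1·0·14}·(+1)^0·(+1)^1 = +1.
v=23: a=23^1·(≡20), b=23^2·(≡22) mod 23; (20|23)=-1, (22|23)=-1; (−1)^{1·2·11}·(-1)^2·(-1)^1 = -1.
v=31: a=31^0·(≡10), b=31^1·(≡19) mod 31; (10|31)=+1, (19|31)=+1; (−1)^{0·1·15}·(+1)^1·(+1)^0 = +1.
v=43: a=43^0·(≡37), b=43^1·(≡1) mod 43; (37|43)=-1, (1|43)=+1; (−1)^{0·1·21}·(-1)^1·(+1)^0 = -1.
v=13: a=13^0·(≡7), b=13^1·(≡5) mod 13; (7|13)=-1, (5|13)=-1; (−1)^{0·1·6}·(-1)^1·(-1)^0 = -1.
v=5: a=5^2·(≡1), b=5^0·(≡1) mod 5; (1|5)=+1, (1|5)=+1; (−1)^{2·0·2}·(+1)^0·(+1)^2 = +1.
v=41: a=41^1·(≡4), b=41^0·(≡38) mod 41; (4|41)=+1, (38|41)=-1; (−1)^{1·0·20}·(+1)^0·(-1)^1 = -1.
v=2: v_2(a)=0, v_2(b)=-2; units ≡ 7, 1 (mod 8); ε·ε+αω+βω = 1·0+0·0+-2·0 ≡ 0  ⇒  (a,b)_2 = +1.
v=∞: -82041 < 0 and 17329 > 0  ⇒  (a,b)_∞ = +1.
(-82041, 17329 / ℚ) ramifies at {13, 23, 41, 43}: a division algebra.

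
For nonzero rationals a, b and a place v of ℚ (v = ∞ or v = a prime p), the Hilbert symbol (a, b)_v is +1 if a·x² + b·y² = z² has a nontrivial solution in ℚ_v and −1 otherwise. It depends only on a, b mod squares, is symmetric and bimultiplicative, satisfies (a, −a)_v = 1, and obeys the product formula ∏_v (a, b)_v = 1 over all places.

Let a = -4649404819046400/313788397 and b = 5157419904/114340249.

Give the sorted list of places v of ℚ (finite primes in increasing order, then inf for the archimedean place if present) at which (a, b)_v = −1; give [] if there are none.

(a, b) ≡ (-2418, 16926) mod (ℚ^×)²; places V = {2, 3, 5, 7, 13, 17, 23, 31, 37, ∞}.
(a,b)_13: α=-1, u≡3; β=1, v≡2 (mod 13); (3|13)=+1, (2|13)=-1; sign (−1)^0·+1^1·-1^-1 = -1.
(a,b)_2: α=19, β=7; u≡7, v≡7 (mod 8); ε(u)ε(v)=1·1, αω(v)=19·0, βω(u)=7·0; sum ≡ 1  ⇒  -1.
(a,b)_3: α=5, u≡1; β=3, v≡2 (mod 3); (1|3)=+1, (2|3)=-1; sign (−1)^1·+1^3·-1^5 = +1.
(a,b)_23: α=0, u≡14; β=2, v≡11 (mod 23); (14|23)=-1, (11|23)=-1; sign (−1)^0·-1^2·-1^0 = +1.
(a,b)_∞: sgn(-2418)=−, sgn(16926)=+, so +1.
(a,b)_7: α=2, u≡2; β=1, v≡5 (mod 7); (2|7)=+1, (5|7)=-1; sign (−1)^0·+1^1·-1^2 = +1.
(a,b)_37: α=0, u≡19; β=-2, v≡22 (mod 37); (19|37)=-1, (22|37)=-1; sign (−1)^0·-1^-2·-1^0 = +1.
(a,b)_31: α=3, u≡29; β=1, v≡16 (mod 31); (29|31)=-1, (16|31)=+1; sign (−1)^1·-1^1·+1^3 = +1.
(a,b)_5: α=2, u≡2; β=0, v≡1 (mod 5); (2|5)=-1, (1|5)=+1; sign (−1)^0·-1^0·+1^2 = +1.
(a,b)_17: α=-6, u≡2; β=-4, v≡14 (mod 17); (2|17)=+1, (14|17)=-1; sign (−1)^0·+1^-4·-1^-6 = +1.
(-2418, 16926 / ℚ) ramifies at {2, 13}: a division algebra.

[2, 13]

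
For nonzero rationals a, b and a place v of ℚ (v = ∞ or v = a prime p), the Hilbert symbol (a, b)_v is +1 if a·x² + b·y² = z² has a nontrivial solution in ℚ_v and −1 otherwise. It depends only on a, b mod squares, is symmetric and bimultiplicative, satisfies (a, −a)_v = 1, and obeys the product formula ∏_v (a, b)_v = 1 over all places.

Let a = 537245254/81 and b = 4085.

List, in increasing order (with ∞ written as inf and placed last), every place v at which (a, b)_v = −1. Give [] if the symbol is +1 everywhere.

Mod squares: a ≡ 8806, b ≡ 4085. Check v ∈ {∞, 2, 3, 5, 7, 13, 17, 19, 37, 43}.
v=7: a=7^1·(≡5), b=7^0·(≡4) mod 7; (5|7)=-1, (4|7)=+1; (−1)^{1·0·3}·(-1)^0·(+1)^1 = +1.
v=5: a=5^0·(≡4), b=5^1·(≡2) mod 5; (4|5)=+1, (2|5)=-1; (−1)^{0·1·2}·(+1)^1·(-1)^0 = +1.
v=2: v_2(a)=1, v_2(b)=0; units ≡ 3, 5 (mod 8); ε·ε+αω+βω = 1·0+1·1+0·1 ≡ 1  ⇒  (a,b)_2 = -1.
v=43: a=43^0·(≡20), b=43^1·(≡9) mod 43; (20|43)=-1, (9|43)=+1; (−1)^{0·1·21}·(-1)^1·(+1)^0 = -1.
v=17: a=17^1·(≡8), b=17^0·(≡5) mod 17; (8|17)=+1, (5|17)=-1; (−1)^{1·0·8}·(+1)^0·(-1)^1 = -1.
v=∞: 8806 > 0 and 4085 > 0  ⇒  (a,b)_∞ = +1.
v=37: a=37^1·(≡12), b=37^0·(≡15) mod 37; (12|37)=+1, (15|37)=-1; (−1)^{1·0·18}·(+1)^0·(-1)^1 = -1.
v=13: a=13^2·(≡8), b=13^0·(≡3) mod 13; (8|13)=-1, (3|13)=+1; (−1)^{2·0·6}·(-1)^0·(+1)^2 = +1.
v=19: a=19^2·(≡4), b=19^1·(≡6) mod 19; (4|19)=+1, (6|19)=+1; (−1)^{2·1·9}·(+1)^1·(+1)^2 = +1.
v=3: a=3^-4·(≡1), b=3^0·(≡2) mod 3; (1|3)=+1, (2|3)=-1; (−1)^{-4·0·1}·(+1)^0·(-1)^-4 = +1.
(8806, 4085 / ℚ) ramifies at {2, 17, 37, 43}: a division algebra.

[2, 17, 37, 43]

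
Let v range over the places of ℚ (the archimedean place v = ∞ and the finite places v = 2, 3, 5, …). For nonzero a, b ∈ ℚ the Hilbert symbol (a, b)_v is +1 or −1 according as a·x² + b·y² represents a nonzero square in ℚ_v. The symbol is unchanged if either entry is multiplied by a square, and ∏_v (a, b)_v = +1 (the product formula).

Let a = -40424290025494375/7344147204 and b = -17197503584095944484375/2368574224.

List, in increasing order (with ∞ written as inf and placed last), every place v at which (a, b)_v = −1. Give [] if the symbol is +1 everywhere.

Mod squares: a ≡ -551551, b ≡ -9367. Check v ∈ {∞, 2, 3, 5, 7, 11, 13, 17, 19, 23, 29}.
v=13: a=13^3·(≡11), b=13^4·(≡11) mod 13; (11|13)=-1, (11|13)=-1; (−1)^{3·4·6}·(-1)^4·(-1)^3 = -1.
v=7: a=7^5·(≡5), b=7^6·(≡5) mod 7; (5|7)=-1, (5|7)=-1; (−1)^{5·6·3}·(-1)^6·(-1)^5 = -1.
v=17: a=17^2·(≡3), b=17^3·(≡6) mod 17; (3|17)=-1, (6|17)=-1; (−1)^{2·3·8}·(-1)^3·(-1)^2 = -1.
v=11: a=11^1·(≡2), b=11^2·(≡3) mod 11; (2|11)=-1, (3|11)=+1; (−1)^{1·2·5}·(-1)^2·(+1)^1 = +1.
v=29: a=29^1·(≡4), b=29^1·(≡24) mod 29; (4|29)=+1, (24|29)=+1; (−1)^{1·1·14}·(+1)^1·(+1)^1 = +1.
v=19: a=19^1·(≡10), b=19^1·(≡1) mod 19; (10|19)=-1, (1|19)=+1; (−1)^{1·1·9}·(-1)^1·(+1)^1 = +1.
v=5: a=5^4·(≡1), b=5^6·(≡2) mod 5; (1|5)=+1, (2|5)=-1; (−1)^{4·6·2}·(+1)^6·(-1)^4 = +1.
v=23: a=23^-4·(≡9), b=23^-6·(≡11) mod 23; (9|23)=+1, (11|23)=-1; (−1)^{-4·-6·11}·(+1)^-6·(-1)^-4 = +1.
v=∞: -551551 < 0 and -9367 < 0  ⇒  (a,b)_∞ = -1.
v=2: v_2(a)=-2, v_2(b)=-4; units ≡ 1, 1 (mod 8); ε·ε+αω+βω = 0·0+-2·0+-4·0 ≡ 0  ⇒  (a,b)_2 = +1.
v=3: a=3^-8·(≡2), b=3^0·(≡2) mod 3; (2|3)=-1, (2|3)=-1; (−1)^{-8·0·1}·(-1)^0·(-1)^-8 = +1.
(-551551, -9367 / ℚ) ramifies at {7, 13, 17, ∞}: a division algebra.

[7, 13, 17, inf]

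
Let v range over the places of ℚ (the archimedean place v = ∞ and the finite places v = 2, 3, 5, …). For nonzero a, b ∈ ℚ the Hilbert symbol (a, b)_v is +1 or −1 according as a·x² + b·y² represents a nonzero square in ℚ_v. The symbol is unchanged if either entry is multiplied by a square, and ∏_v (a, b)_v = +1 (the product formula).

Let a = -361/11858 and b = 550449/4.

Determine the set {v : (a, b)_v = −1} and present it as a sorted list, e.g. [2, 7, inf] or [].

[29, 37]

Mod squares: a ≡ -2, b ≡ 61161. Check v ∈ {∞, 2, 3, 7, 11, 19, 29, 37}.
v=19: a=19^2·(≡9), b=19^1·(≡18) mod 19; (9|19)=+1, (18|19)=-1; (−1)^{2·1·9}·(+1)^1·(-1)^2 = +1.
v=∞: -2 < 0 and 61161 > 0  ⇒  (a,b)_∞ = +1.
v=29: a=29^0·(≡14), b=29^1·(≡11) mod 29; (14|29)=-1, (11|29)=-1; (−1)^{0·1·14}·(-1)^1·(-1)^0 = -1.
v=7: a=7^-2·(≡6), b=7^0·(≡1) mod 7; (6|7)=-1, (1|7)=+1; (−1)^{-2·0·3}·(-1)^0·(+1)^-2 = +1.
v=2: v_2(a)=-1, v_2(b)=-2; units ≡ 7, 1 (mod 8); ε·ε+αω+βω = 1·0+-1·0+-2·0 ≡ 0  ⇒  (a,b)_2 = +1.
v=37: a=37^0·(≡19), b=37^1·(≡10) mod 37; (19|37)=-1, (10|37)=+1; (−1)^{0·1·18}·(-1)^1·(+1)^0 = -1.
v=11: a=11^-2·(≡9), b=11^0·(≡5) mod 11; (9|11)=+1, (5|11)=+1; (−1)^{-2·0·5}·(+1)^0·(+1)^-2 = +1.
v=3: a=3^0·(≡1), b=3^3·(≡2) mod 3; (1|3)=+1, (2|3)=-1; (−1)^{0·3·1}·(+1)^3·(-1)^0 = +1.
Ram(-2, 61161) = {29, 37}; no ℚ_29-point on the conic.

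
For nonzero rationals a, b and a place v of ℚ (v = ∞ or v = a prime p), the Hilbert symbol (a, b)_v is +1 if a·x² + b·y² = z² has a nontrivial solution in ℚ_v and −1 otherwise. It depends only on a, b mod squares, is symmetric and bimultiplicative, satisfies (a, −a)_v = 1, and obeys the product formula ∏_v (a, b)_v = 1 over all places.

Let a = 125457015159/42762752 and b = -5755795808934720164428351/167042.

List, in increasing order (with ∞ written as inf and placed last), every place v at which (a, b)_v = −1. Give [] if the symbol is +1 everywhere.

[23, 31]

Mod squares: a ≡ 409262, b ≡ -62. Check v ∈ {∞, 2, 3, 7, 11, 17, 23, 29, 31, 41}.
v=11: a=11^0·(≡8), b=11^2·(≡1) mod 11; (8|11)=-1, (1|11)=+1; (−1)^{0·2·5}·(-1)^2·(+1)^0 = +1.
v=3: a=3^6·(≡2), b=3^0·(≡1) mod 3; (2|3)=-1, (1|3)=+1; (−1)^{6·0·1}·(-1)^0·(+1)^6 = +1.
v=2: v_2(a)=-9, v_2(b)=-1; units ≡ 7, 1 (mod 8); ε·ε+αω+βω = 1·0+-9·0+-1·0 ≡ 0  ⇒  (a,b)_2 = +1.
v=17: a=17^-4·(≡1), b=17^-4·(≡3) mod 17; (1|17)=+1, (3|17)=-1; (−1)^{-4·-4·8}·(+1)^-4·(-1)^-4 = +1.
v=∞: 409262 > 0 and -62 < 0  ⇒  (a,b)_∞ = +1.
v=29: a=29^2·(≡3), b=29^2·(≡22) mod 29; (3|29)=-1, (22|29)=+1; (−1)^{2·2·14}·(-1)^2·(+1)^2 = +1.
v=41: a=41^1·(≡6), b=41^4·(≡2) mod 41; (6|41)=-1, (2|41)=+1; (−1)^{1·4·20}·(-1)^4·(+1)^1 = +1.
v=23: a=23^1·(≡21), b=23^4·(≡5) mod 23; (21|23)=-1, (5|23)=-1; (−1)^{1·4·11}·(-1)^4·(-1)^1 = -1.
v=31: a=31^1·(≡21), b=31^3·(≡27) mod 31; (21|31)=-1, (27|31)=-1; (−1)^{1·3·15}·(-1)^3·(-1)^1 = -1.
v=7: a=7^1·(≡2), b=7^4·(≡4) mod 7; (2|7)=+1, (4|7)=+1; (−1)^{1·4·3}·(+1)^4·(+1)^1 = +1.
|Ram(409262, -62)| = 2, even; anisotropic at {23, 31}.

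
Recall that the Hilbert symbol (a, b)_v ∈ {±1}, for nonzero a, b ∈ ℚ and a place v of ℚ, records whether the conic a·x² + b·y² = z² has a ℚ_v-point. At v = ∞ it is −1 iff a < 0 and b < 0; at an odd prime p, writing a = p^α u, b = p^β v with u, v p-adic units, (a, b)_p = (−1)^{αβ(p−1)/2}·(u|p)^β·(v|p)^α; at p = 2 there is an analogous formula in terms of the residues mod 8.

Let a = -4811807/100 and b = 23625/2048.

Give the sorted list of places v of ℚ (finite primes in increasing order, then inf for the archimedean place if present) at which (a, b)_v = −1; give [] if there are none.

[5, 13]

Mod squares: a ≡ -39767, b ≡ 210. Check v ∈ {∞, 2, 3, 5, 7, 11, 13, 19, 23}.
v=19: a=19^1·(≡11), b=19^0·(≡17) mod 19; (11|19)=+1, (17|19)=+1; (−1)^{1·0·9}·(+1)^0·(+1)^1 = +1.
v=7: a=7^1·(≡3), b=7^1·(≡2) mod 7; (3|7)=-1, (2|7)=+1; (−1)^{1·1·3}·(-1)^1·(+1)^1 = +1.
v=23: a=23^1·(≡20), b=23^0·(≡4) mod 23; (20|23)=-1, (4|23)=+1; (−1)^{1·0·11}·(-1)^0·(+1)^1 = +1.
v=∞: -39767 < 0 and 210 > 0  ⇒  (a,b)_∞ = +1.
v=5: a=5^-2·(≡2), b=5^3·(≡3) mod 5; (2|5)=-1, (3|5)=-1; (−1)^{-2·3·2}·(-1)^3·(-1)^-2 = -1.
v=13: a=13^1·(≡4), b=13^0·(≡8) mod 13; (4|13)=+1, (8|13)=-1; (−1)^{1·0·6}·(+1)^0·(-1)^1 = -1.
v=2: v_2(a)=-2, v_2(b)=-11; units ≡ 1, 1 (mod 8); ε·ε+αω+βω = 0·0+-2·0+-11·0 ≡ 0  ⇒  (a,b)_2 = +1.
v=3: a=3^0·(≡1), b=3^3·(≡1) mod 3; (1|3)=+1, (1|3)=+1; (−1)^{0·3·1}·(+1)^3·(+1)^0 = +1.
v=11: a=11^2·(≡9), b=11^0·(≡4) mod 11; (9|11)=+1, (4|11)=+1; (−1)^{2·0·5}·(+1)^0·(+1)^2 = +1.
Ram(-39767, 210) = {5, 13}; no ℚ_5-point on the conic.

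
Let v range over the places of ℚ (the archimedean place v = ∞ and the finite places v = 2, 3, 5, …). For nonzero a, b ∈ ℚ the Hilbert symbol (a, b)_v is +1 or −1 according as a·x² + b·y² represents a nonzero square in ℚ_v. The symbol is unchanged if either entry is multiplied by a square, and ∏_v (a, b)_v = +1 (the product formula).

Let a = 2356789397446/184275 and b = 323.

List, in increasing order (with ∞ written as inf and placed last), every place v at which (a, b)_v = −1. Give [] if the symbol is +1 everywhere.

[2, 13, 17, 19]

(a, b) ≡ (58786, 323) mod (ℚ^×)²; places V = {2, 3, 5, 7, 11, 13, 17, 19, ∞}.
(a,b)_2: α=1, β=0; u≡1, v≡3 (mod 8); ε(u)ε(v)=0·1, αω(v)=1·1, βω(u)=0·0; sum ≡ 1  ⇒  -1.
(a,b)_5: α=-2, u≡1; β=0, v≡3 (mod 5); (1|5)=+1, (3|5)=-1; sign (−1)^0·+1^0·-1^-2 = +1.
(a,b)_13: α=-1, u≡11; β=0, v≡11 (mod 13); (11|13)=-1, (11|13)=-1; sign (−1)^0·-1^0·-1^-1 = -1.
(a,b)_∞: sgn(58786)=+, sgn(323)=+, so +1.
(a,b)_11: α=2, u≡7; β=0, v≡4 (mod 11); (7|11)=-1, (4|11)=+1; sign (−1)^0·-1^0·+1^2 = +1.
(a,b)_19: α=3, u≡5; β=1, v≡17 (mod 19); (5|19)=+1, (17|19)=+1; sign (−1)^1·+1^1·+1^3 = -1.
(a,b)_17: α=5, u≡14; β=1, v≡2 (mod 17); (14|17)=-1, (2|17)=+1; sign (−1)^0·-1^1·+1^5 = -1.
(a,b)_7: α=-1, u≡3; β=0, v≡1 (mod 7); (3|7)=-1, (1|7)=+1; sign (−1)^0·-1^0·+1^-1 = +1.
(a,b)_3: α=-4, u≡1; β=0, v≡2 (mod 3); (1|3)=+1, (2|3)=-1; sign (−1)^0·+1^0·-1^-4 = +1.
|Ram(58786, 323)| = 4, even; anisotropic at {2, 13, 17, 19}.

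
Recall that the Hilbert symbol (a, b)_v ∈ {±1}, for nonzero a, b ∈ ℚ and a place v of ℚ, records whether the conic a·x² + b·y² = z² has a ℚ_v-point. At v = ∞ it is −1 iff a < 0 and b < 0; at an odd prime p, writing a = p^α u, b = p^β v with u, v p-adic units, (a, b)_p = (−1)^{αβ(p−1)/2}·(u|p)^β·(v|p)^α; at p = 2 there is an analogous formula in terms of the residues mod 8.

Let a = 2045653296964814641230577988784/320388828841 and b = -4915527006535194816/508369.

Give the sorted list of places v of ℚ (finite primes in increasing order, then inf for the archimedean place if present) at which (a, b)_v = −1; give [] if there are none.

(a, b) ≡ (46139, -611) mod (ℚ^×)²; places V = {2, 3, 13, 19, 23, 29, 31, 37, 43, 47, ∞}.
(a,b)_13: α=2, u≡6; β=1, v≡11 (mod 13); (6|13)=-1, (11|13)=-1; sign (−1)^0·-1^1·-1^2 = -1.
(a,b)_43: α=3, u≡31; β=2, v≡34 (mod 43); (31|43)=+1, (34|43)=-1; sign (−1)^0·+1^2·-1^3 = -1.
(a,b)_31: α=-6, u≡3; β=-2, v≡7 (mod 31); (3|31)=-1, (7|31)=+1; sign (−1)^0·-1^-2·+1^-6 = +1.
(a,b)_29: α=3, u≡13; β=2, v≡3 (mod 29); (13|29)=+1, (3|29)=-1; sign (−1)^0·+1^2·-1^3 = -1.
(a,b)_19: α=-2, u≡4; β=0, v≡17 (mod 19); (4|19)=+1, (17|19)=+1; sign (−1)^0·+1^0·+1^-2 = +1.
(a,b)_37: α=3, u≡4; β=2, v≡17 (mod 37); (4|37)=+1, (17|37)=-1; sign (−1)^0·+1^2·-1^3 = -1.
(a,b)_2: α=4, β=6; u≡3, v≡5 (mod 8); ε(u)ε(v)=1·0, αω(v)=4·1, βω(u)=6·1; sum ≡ 0  ⇒  +1.
(a,b)_3: α=20, u≡2; β=10, v≡1 (mod 3); (2|3)=-1, (1|3)=+1; sign (−1)^0·-1^10·+1^20 = +1.
(a,b)_23: α=0, u≡4; β=-2, v≡11 (mod 23); (4|23)=+1, (11|23)=-1; sign (−1)^0·+1^-2·-1^0 = +1.
(a,b)_47: α=2, u≡18; β=1, v≡1 (mod 47); (18|47)=+1, (1|47)=+1; sign (−1)^0·+1^1·+1^2 = +1.
(a,b)_∞: sgn(46139)=+, sgn(-611)=−, so +1.
Ram(46139, -611) = {13, 29, 37, 43}; no ℚ_13-point on the conic.

[13, 29, 37, 43]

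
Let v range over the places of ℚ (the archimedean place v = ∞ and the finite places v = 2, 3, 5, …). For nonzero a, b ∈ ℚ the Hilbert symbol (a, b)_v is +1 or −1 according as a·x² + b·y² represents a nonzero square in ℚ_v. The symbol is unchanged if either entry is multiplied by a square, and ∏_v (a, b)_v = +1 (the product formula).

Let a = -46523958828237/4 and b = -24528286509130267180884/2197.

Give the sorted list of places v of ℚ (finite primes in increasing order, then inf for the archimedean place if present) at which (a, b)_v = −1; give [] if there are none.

[2, 3, 11, 13, 29, 31, 53, inf]

Mod squares: a ≡ -253, b ≡ -1858233. Check v ∈ {∞, 2, 3, 7, 11, 13, 23, 29, 31, 53}.
v=31: a=31^2·(≡24), b=31^3·(≡30) mod 31; (24|31)=-1, (30|31)=-1; (−1)^{2·3·15}·(-1)^3·(-1)^2 = -1.
v=3: a=3^4·(≡2), b=3^7·(≡2) mod 3; (2|3)=-1, (2|3)=-1; (−1)^{4·7·1}·(-1)^7·(-1)^4 = -1.
v=23: a=23^1·(≡18), b=23^2·(≡9) mod 23; (18|23)=+1, (9|23)=+1; (−1)^{1·2·11}·(+1)^2·(+1)^1 = +1.
v=53: a=53^2·(≡18), b=53^3·(≡4) mod 53; (18|53)=-1, (4|53)=+1; (−1)^{2·3·26}·(-1)^3·(+1)^2 = -1.
v=7: a=7^0·(≡3), b=7^2·(≡1) mod 7; (3|7)=-1, (1|7)=+1; (−1)^{0·2·3}·(-1)^2·(+1)^0 = +1.
v=2: v_2(a)=-2, v_2(b)=2; units ≡ 3, 7 (mod 8); ε·ε+αω+βω = 1·1+-2·0+2·1 ≡ 1  ⇒  (a,b)_2 = -1.
v=11: a=11^1·(≡8), b=11^0·(≡2) mod 11; (8|11)=-1, (2|11)=-1; (−1)^{1·0·5}·(-1)^0·(-1)^1 = -1.
v=13: a=13^0·(≡8), b=13^-3·(≡5) mod 13; (8|13)=-1, (5|13)=-1; (−1)^{0·-3·6}·(-1)^-3·(-1)^0 = -1.
v=29: a=29^2·(≡18), b=29^3·(≡16) mod 29; (18|29)=-1, (16|29)=+1; (−1)^{2·3·14}·(-1)^3·(+1)^2 = -1.
v=∞: -253 < 0 and -1858233 < 0  ⇒  (a,b)_∞ = -1.
(-253, -1858233 / ℚ) ramifies at {2, 3, 11, 13, 29, 31, 53, ∞}: a division algebra.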